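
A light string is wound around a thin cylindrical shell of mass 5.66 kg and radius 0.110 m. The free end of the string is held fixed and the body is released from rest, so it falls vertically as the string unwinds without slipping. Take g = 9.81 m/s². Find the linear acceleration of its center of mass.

a ≈ 4.91 m/s²

Translation: Mg − T = Ma. Rotation about the center: TR = Iα with I = MR².
With a = αR: T = (I/R²)a = M a, so Mg = (1 + 1.000)Ma.
a = g/(1 + 1.000) = 9.81/2.000 = 4.905 m/s².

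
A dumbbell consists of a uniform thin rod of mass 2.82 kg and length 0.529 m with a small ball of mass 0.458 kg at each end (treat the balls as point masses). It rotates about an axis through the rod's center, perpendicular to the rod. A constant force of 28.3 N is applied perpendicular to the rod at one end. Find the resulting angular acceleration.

I_rod = (1/12)ML² = (1/12)(2.82)(0.529)² = 0.06576 kg·m².
I_balls = 2·m·(L/2)² = 2(0.458)(0.2645)² = 0.06408 kg·m².
Total I = 0.1298 kg·m².
τ = F·(L/2) = (28.3)(0.265) = 7.485 N·m.
α = τ/I = 7.485/0.1298 = 57.65 rad/s².

α ≈ 57.6 rad/s²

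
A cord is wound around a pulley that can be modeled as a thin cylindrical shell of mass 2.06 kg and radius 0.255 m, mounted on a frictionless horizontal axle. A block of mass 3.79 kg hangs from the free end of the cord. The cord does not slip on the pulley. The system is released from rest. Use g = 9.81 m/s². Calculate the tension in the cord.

I = MR² = (2.06)(0.255)² = 0.1340 kg·m².
Block: mg − T = ma. Pulley: TR = Iα. No-slip: a = αR, so T = (I/R²)a = 2.060·a.
Then mg = (m + 2.060)a, so a = (3.79)(9.81)/(3.79 + 2.060) = 6.356 m/s².
T = 2.060·a = 13.09 N.

T ≈ 13.1 N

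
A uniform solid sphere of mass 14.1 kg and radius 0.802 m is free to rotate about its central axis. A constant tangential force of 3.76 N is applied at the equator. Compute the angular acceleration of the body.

I = (2/5)MR² = (2/5)(14.1)(0.802)² = 3.628 kg·m².
τ = F R = (3.76)(0.802) = 3.016 N·m.
Newton's second law for rotation, τ = Iα, gives α = τ/I = 3.016/3.628 = 0.8313 rad/s².

α ≈ 0.831 rad/s²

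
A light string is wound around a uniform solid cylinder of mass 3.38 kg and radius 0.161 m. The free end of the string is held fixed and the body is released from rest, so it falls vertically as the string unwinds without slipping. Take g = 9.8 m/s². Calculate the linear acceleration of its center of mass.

Translation: Mg − T = Ma. Rotation about the center: TR = Iα with I = ½MR².
With a = αR: T = (I/R²)a = (1/2)M a, so Mg = (1 + 0.5000)Ma.
a = g/(1 + 0.5000) = 9.8/1.500 = 6.533 m/s².

a ≈ 6.53 m/s²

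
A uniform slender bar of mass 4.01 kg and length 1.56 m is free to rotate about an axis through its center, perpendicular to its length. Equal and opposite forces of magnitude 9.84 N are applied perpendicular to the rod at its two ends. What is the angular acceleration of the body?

I = (1/12)ML² = (1/12)(4.01)(1.56)² = 0.8132 kg·m².
The couple gives τ = F·(L/2) + F·(L/2) = F L = (9.84)(1.56) = 15.35 N·m.
Newton's second law for rotation, τ = Iα, gives α = τ/I = 15.35/0.8132 = 18.88 rad/s².

α ≈ 18.9 rad/s²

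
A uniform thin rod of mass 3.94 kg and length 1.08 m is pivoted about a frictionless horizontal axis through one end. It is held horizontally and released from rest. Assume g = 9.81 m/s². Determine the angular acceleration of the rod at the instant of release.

About the pivot, I = (1/3)ML² = (1/3)(3.94)(1.08)² = 1.532 kg·m².
The weight acts at the center, a distance L/2 = 0.5400 m from the pivot; τ = Mg(L/2) = 20.87 N·m.
α = τ/I = 20.87/1.532 = 13.62 rad/s².

α ≈ 13.6 rad/s²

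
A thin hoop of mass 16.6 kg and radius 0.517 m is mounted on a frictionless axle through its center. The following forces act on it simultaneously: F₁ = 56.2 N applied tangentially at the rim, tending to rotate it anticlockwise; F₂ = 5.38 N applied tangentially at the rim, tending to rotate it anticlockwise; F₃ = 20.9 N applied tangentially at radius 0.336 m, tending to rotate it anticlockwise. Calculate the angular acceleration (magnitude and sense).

α ≈ 8.76 rad/s², anticlockwise

I = MR² = (16.6)(0.517)² = 4.437 kg·m².
Taking anticlockwise as positive: τ₁ = +(56.2)(0.517) = +29.06 N·m; τ₂ = +(5.38)(0.517) = +2.781 N·m; τ₃ = +(20.9)(0.336) = +7.022 N·m.
Net torque τ = 38.86 N·m.
α = τ/I = 38.86/4.437 = 8.758 rad/s².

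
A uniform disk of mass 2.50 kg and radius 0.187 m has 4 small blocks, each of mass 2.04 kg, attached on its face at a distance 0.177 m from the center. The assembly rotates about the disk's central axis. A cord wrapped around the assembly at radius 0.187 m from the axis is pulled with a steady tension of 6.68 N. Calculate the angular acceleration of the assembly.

α ≈ 4.17 rad/s²

I_disk = ½MR² = ½(2.50)(0.187)² = 0.04371 kg·m².
I_blocks = 4·m·r² = 4(2.04)(0.177)² = 0.2556 kg·m².
Total I = 0.2994 kg·m².
τ = F r = (6.68)(0.187) = 1.249 N·m.
α = τ/I = 1.249/0.2994 = 4.173 rad/s².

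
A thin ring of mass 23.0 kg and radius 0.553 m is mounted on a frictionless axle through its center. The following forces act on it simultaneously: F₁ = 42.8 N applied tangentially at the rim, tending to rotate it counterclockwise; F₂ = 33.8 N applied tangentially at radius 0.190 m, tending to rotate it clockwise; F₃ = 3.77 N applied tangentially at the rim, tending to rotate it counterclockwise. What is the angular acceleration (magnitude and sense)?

I = MR² = (23.0)(0.553)² = 7.034 kg·m².
Taking counterclockwise as positive: τ₁ = +(42.8)(0.553) = +23.67 N·m; τ₂ = −(33.8)(0.190) = −6.422 N·m; τ₃ = +(3.77)(0.553) = +2.085 N·m.
Net torque τ = 19.33 N·m.
α = τ/I = 19.33/7.034 = 2.748 rad/s².

α ≈ 2.75 rad/s², counterclockwise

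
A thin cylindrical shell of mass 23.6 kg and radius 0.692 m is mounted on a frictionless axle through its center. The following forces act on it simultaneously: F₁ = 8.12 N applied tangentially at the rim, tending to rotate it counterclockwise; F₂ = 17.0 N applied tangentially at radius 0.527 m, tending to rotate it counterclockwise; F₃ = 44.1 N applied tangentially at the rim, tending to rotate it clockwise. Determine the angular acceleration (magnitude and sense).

α ≈ 1.41 rad/s², clockwise

I = MR² = (23.6)(0.692)² = 11.30 kg·m².
Taking counterclockwise as positive: τ₁ = +(8.12)(0.692) = +5.619 N·m; τ₂ = +(17.0)(0.527) = +8.959 N·m; τ₃ = −(44.1)(0.692) = −30.52 N·m.
Net torque τ = -15.94 N·m.
α = τ/I = -15.94/11.30 = -1.410 rad/s².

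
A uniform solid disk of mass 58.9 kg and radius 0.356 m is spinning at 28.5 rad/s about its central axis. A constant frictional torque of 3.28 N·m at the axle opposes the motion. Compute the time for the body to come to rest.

I = ½MR² = (1/2)(58.9)(0.356)² = 3.732 kg·m².
The net torque has magnitude 3.28 N·m, opposing ω.
|α| = τ/I = 3.280/3.732 = 0.8788 rad/s² (deceleration).
0 = ω₀ − |α|t ⇒ t = ω₀/|α| = 28.5/0.8788 = 32.43 s.

t ≈ 32.4 s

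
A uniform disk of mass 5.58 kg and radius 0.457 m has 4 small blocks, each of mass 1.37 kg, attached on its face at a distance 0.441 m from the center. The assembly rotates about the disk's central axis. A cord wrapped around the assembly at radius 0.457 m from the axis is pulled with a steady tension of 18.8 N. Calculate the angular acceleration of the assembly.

α ≈ 5.21 rad/s²

I_disk = ½MR² = ½(5.58)(0.457)² = 0.5827 kg·m².
I_blocks = 4·m·r² = 4(1.37)(0.441)² = 1.066 kg·m².
Total I = 1.648 kg·m².
τ = F r = (18.8)(0.457) = 8.592 N·m.
α = τ/I = 8.592/1.648 = 5.212 rad/s².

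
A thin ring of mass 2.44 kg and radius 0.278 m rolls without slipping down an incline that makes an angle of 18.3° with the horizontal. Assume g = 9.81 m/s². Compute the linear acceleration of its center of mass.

a ≈ 1.54 m/s²

Translation along the incline: Mg sinθ − f = Ma.
Rotation about the center: fR = Iα with I = MR². No-slip gives a = αR, so f = (I/R²)a = M a.
Substituting: Mg sinθ = (1 + 1.000)Ma, so a = g sinθ/(1 + 1.000) = (9.81) sin 18.3° / 2.000 = 1.540 m/s².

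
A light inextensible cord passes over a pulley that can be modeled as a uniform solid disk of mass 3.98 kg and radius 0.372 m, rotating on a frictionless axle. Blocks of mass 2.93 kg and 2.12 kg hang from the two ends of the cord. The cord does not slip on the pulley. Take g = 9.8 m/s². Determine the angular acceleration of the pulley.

I = ½MR² = (1/2)(3.98)(0.372)² = 0.2754 kg·m².
Heavier block: m₁g − T₁ = m₁a. Lighter block: T₂ − m₂g = m₂a.
Pulley: (T₁ − T₂)R = Iα = I(a/R), so T₁ − T₂ = (I/R²)a = (1/2)M_p a = 1.990·a.
Adding the three: (m₁ − m₂)g = (m₁ + m₂ + 1.990)a, so a = (2.93 − 2.12)(9.8)/(2.93 + 2.12 + 1.990) = 1.128 m/s².
α = a/R = 1.128/0.372 = 3.031 rad/s².

α ≈ 3.03 rad/s²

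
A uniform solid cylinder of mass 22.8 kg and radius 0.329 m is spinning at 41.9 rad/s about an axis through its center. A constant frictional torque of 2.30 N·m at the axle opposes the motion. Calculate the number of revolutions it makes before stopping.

I = ½MR² = (1/2)(22.8)(0.329)² = 1.234 kg·m².
The net torque has magnitude 2.30 N·m, opposing ω.
|α| = τ/I = 2.300/1.234 = 1.864 rad/s² (deceleration).
ω² = ω₀² − 2|α|θ with ω = 0 ⇒ θ = ω₀²/(2|α|) = 470.9 rad = 74.95 rev.

≈ 75.0 revolutions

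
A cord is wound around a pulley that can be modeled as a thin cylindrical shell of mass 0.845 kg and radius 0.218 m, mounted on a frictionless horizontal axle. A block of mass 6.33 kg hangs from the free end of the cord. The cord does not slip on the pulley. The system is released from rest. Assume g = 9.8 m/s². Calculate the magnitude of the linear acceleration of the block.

I = MR² = (0.845)(0.218)² = 0.04016 kg·m².
Block: mg − T = ma. Pulley: TR = Iα. No-slip: a = αR, so T = (I/R²)a = 0.8450·a.
Then mg = (m + 0.8450)a, so a = (6.33)(9.8)/(6.33 + 0.8450) = 8.646 m/s².

a ≈ 8.65 m/s²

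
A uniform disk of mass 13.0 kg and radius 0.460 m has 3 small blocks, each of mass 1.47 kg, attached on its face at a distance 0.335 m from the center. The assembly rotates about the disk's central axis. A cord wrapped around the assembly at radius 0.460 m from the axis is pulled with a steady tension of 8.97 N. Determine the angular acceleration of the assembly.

I_disk = ½MR² = ½(13.0)(0.460)² = 1.375 kg·m².
I_blocks = 3·m·r² = 3(1.47)(0.335)² = 0.4949 kg·m².
Total I = 1.870 kg·m².
τ = F r = (8.97)(0.460) = 4.126 N·m.
α = τ/I = 4.126/1.870 = 2.206 rad/s².

α ≈ 2.21 rad/s²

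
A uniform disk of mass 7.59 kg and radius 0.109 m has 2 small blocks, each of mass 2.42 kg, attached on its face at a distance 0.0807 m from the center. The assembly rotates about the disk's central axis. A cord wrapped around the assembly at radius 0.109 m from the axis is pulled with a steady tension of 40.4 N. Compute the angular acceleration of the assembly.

α ≈ 57.5 rad/s²

I_disk = ½MR² = ½(7.59)(0.109)² = 0.04509 kg·m².
I_blocks = 2·m·r² = 2(2.42)(0.0807)² = 0.03152 kg·m².
Total I = 0.07661 kg·m².
τ = F r = (40.4)(0.109) = 4.404 N·m.
α = τ/I = 4.404/0.07661 = 57.48 rad/s².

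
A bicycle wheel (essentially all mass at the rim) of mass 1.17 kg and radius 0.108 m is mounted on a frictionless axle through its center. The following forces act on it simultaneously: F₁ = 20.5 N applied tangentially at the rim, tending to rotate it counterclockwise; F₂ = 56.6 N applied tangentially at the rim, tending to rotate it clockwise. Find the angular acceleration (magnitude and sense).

I = MR² = (1.17)(0.108)² = 0.01365 kg·m².
Taking counterclockwise as positive: τ₁ = +(20.5)(0.108) = +2.214 N·m; τ₂ = −(56.6)(0.108) = −6.113 N·m.
Net torque τ = -3.899 N·m.
α = τ/I = -3.899/0.01365 = -285.7 rad/s².

α ≈ 286 rad/s², clockwise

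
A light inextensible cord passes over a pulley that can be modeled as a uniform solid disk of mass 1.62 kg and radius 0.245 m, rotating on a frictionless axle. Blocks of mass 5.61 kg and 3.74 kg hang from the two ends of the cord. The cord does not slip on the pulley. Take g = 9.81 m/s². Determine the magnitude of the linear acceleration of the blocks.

I = ½MR² = (1/2)(1.62)(0.245)² = 0.04862 kg·m².
Heavier block: m₁g − T₁ = m₁a. Lighter block: T₂ − m₂g = m₂a.
Pulley: (T₁ − T₂)R = Iα = I(a/R), so T₁ − T₂ = (I/R²)a = (1/2)M_p a = 0.8100·a.
Adding the three: (m₁ − m₂)g = (m₁ + m₂ + 0.8100)a, so a = (5.61 − 3.74)(9.81)/(5.61 + 3.74 + 0.8100) = 1.806 m/s².

a ≈ 1.81 m/s²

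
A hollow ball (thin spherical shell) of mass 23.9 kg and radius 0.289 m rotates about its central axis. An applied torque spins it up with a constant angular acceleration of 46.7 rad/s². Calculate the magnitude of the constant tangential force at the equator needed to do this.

F ≈ 215 N

I = (2/3)MR² = (2/3)(23.9)(0.289)² = 1.331 kg·m².
The required torque is τ = Iα = (1.331)(46.70) = 62.15 N·m.
A tangential force at the equator gives τ = FR, so F = τ/R = 62.15/0.289 = 215.0 N.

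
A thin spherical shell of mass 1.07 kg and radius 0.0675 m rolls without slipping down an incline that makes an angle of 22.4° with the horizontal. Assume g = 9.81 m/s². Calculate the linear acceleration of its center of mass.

a ≈ 2.24 m/s²

Translation along the incline: Mg sinθ − f = Ma.
Rotation about the center: fR = Iα with I = (2/3)MR². No-slip gives a = αR, so f = (I/R²)a = (2/3)M a.
Substituting: Mg sinθ = (1 + 0.6667)Ma, so a = g sinθ/(1 + 0.6667) = (9.81) sin 22.4° / 1.667 = 2.243 m/s².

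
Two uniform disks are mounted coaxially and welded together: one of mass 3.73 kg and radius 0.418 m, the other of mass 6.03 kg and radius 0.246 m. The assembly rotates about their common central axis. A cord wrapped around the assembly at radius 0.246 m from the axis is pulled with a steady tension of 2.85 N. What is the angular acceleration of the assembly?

I = ½M₁R₁² + ½M₂R₂² = ½(3.73)(0.418)² + ½(6.03)(0.246)² = 0.5083 kg·m².
τ = F r = (2.85)(0.246) = 0.7011 N·m.
α = τ/I = 0.7011/0.5083 = 1.379 rad/s².

α ≈ 1.38 rad/s²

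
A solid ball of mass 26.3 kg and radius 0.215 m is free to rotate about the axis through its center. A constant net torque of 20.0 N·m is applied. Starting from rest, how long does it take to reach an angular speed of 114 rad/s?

t ≈ 2.77 s

I = (2/5)MR² = (2/5)(26.3)(0.215)² = 0.4863 kg·m².
α = τ/I = 20.0/0.4863 = 41.13 rad/s².
ω = αt ⇒ t = ω/α = 114/41.13 = 2.772 s.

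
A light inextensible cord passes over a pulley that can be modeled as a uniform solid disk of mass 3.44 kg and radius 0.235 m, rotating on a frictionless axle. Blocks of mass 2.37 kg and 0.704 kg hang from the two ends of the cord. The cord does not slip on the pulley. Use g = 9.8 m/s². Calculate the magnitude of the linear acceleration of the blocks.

I = ½MR² = (1/2)(3.44)(0.235)² = 0.09499 kg·m².
Heavier block: m₁g − T₁ = m₁a. Lighter block: T₂ − m₂g = m₂a.
Pulley: (T₁ − T₂)R = Iα = I(a/R), so T₁ − T₂ = (I/R²)a = (1/2)M_p a = 1.720·a.
Adding the three: (m₁ − m₂)g = (m₁ + m₂ + 1.720)a, so a = (2.37 − 0.704)(9.8)/(2.37 + 0.704 + 1.720) = 3.406 m/s².

a ≈ 3.41 m/s²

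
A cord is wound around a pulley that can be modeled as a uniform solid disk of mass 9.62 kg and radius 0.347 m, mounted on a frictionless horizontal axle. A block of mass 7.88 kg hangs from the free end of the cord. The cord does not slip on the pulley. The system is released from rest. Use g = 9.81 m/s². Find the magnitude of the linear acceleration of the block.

a ≈ 6.09 m/s²

I = ½MR² = (1/2)(9.62)(0.347)² = 0.5792 kg·m².
Block: mg − T = ma. Pulley: TR = Iα. No-slip: a = αR, so T = (I/R²)a = 4.810·a.
Then mg = (m + 4.810)a, so a = (7.88)(9.81)/(7.88 + 4.810) = 6.092 m/s².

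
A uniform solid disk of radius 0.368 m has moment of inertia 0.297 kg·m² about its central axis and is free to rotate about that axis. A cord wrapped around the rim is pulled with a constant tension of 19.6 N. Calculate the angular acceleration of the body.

α ≈ 24.3 rad/s²

τ = F R = (19.6)(0.368) = 7.213 N·m.
Newton's second law for rotation, τ = Iα, gives α = τ/I = 7.213/0.2970 = 24.29 rad/s².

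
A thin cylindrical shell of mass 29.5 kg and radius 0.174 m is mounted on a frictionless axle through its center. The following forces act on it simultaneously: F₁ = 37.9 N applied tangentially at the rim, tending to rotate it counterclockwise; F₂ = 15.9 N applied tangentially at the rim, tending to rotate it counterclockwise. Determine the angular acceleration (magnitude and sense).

α ≈ 10.5 rad/s², counterclockwise

I = MR² = (29.5)(0.174)² = 0.8931 kg·m².
Taking counterclockwise as positive: τ₁ = +(37.9)(0.174) = +6.595 N·m; τ₂ = +(15.9)(0.174) = +2.767 N·m.
Net torque τ = 9.361 N·m.
α = τ/I = 9.361/0.8931 = 10.48 rad/s².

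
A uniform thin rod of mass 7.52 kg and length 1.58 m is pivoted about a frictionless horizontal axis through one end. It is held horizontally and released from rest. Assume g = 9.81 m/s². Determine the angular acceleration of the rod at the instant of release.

α ≈ 9.31 rad/s²

About the pivot, I = (1/3)ML² = (1/3)(7.52)(1.58)² = 6.258 kg·m².
The weight acts at the center, a distance L/2 = 0.7900 m from the pivot; τ = Mg(L/2) = 58.28 N·m.
α = τ/I = 58.28/6.258 = 9.313 rad/s².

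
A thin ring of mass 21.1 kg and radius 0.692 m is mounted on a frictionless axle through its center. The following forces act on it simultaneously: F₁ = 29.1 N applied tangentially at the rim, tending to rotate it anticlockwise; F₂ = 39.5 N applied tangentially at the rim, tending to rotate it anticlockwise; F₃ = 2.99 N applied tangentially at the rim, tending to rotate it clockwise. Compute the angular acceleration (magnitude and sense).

α ≈ 4.49 rad/s², anticlockwise

I = MR² = (21.1)(0.692)² = 10.10 kg·m².
Taking anticlockwise as positive: τ₁ = +(29.1)(0.692) = +20.14 N·m; τ₂ = +(39.5)(0.692) = +27.33 N·m; τ₃ = −(2.99)(0.692) = −2.069 N·m.
Net torque τ = 45.40 N·m.
α = τ/I = 45.40/10.10 = 4.493 rad/s².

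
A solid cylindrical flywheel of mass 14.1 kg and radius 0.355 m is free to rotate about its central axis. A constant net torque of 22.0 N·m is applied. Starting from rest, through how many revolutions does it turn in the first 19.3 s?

≈ 734 revolutions

I = ½MR² = (1/2)(14.1)(0.355)² = 0.8885 kg·m².
α = τ/I = 22.0/0.8885 = 24.76 rad/s².
θ = ½αt² = ½(24.76)(19.3)² = 4612 rad.
Revolutions = θ/(2π) = 734.0.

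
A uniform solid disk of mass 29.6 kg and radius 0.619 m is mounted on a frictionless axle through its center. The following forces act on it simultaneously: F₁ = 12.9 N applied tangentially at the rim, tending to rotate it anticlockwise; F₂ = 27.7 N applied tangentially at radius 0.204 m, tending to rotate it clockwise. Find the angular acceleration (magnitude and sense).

I = ½MR² = (1/2)(29.6)(0.619)² = 5.671 kg·m².
Taking anticlockwise as positive: τ₁ = +(12.9)(0.619) = +7.985 N·m; τ₂ = −(27.7)(0.204) = −5.651 N·m.
Net torque τ = 2.334 N·m.
α = τ/I = 2.334/5.671 = 0.4116 rad/s².

α ≈ 0.412 rad/s², anticlockwise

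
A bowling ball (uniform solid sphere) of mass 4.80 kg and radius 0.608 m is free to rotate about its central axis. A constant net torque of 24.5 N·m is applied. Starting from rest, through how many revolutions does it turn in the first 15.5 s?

I = (2/5)MR² = (2/5)(4.80)(0.608)² = 0.7098 kg·m².
α = τ/I = 24.5/0.7098 = 34.52 rad/s².
θ = ½αt² = ½(34.52)(15.5)² = 4147 rad.
Revolutions = θ/(2π) = 660.0.

≈ 660 revolutions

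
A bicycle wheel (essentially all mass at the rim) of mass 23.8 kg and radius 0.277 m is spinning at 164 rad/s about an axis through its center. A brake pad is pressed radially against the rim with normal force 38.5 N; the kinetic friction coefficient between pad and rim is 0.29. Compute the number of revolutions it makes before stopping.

I = MR² = (23.8)(0.277)² = 1.826 kg·m².
Friction force f = μN = (0.29)(38.5) = 11.16 N at the rim; torque magnitude τ = fR = 3.093 N·m, opposing ω.
|α| = τ/I = 3.093/1.826 = 1.694 rad/s² (deceleration).
ω² = ω₀² − 2|α|θ with ω = 0 ⇒ θ = ω₀²/(2|α|) = 7941 rad = 1264 rev.

≈ 1260 revolutions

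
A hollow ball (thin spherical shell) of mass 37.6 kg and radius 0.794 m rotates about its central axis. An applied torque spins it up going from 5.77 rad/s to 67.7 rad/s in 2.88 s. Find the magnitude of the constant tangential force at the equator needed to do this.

F ≈ 428 N

I = (2/3)MR² = (2/3)(37.6)(0.794)² = 15.80 kg·m².
α = Δω/Δt = (67.7 − 5.77)/2.88 = 21.50 rad/s².
The required torque is τ = Iα = (15.80)(21.50) = 339.8 N·m.
A tangential force at the equator gives τ = FR, so F = τ/R = 339.8/0.794 = 428.0 N.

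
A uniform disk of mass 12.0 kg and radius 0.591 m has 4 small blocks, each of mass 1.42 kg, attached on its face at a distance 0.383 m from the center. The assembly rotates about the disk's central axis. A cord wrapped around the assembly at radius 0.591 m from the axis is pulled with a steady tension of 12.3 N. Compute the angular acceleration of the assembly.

I_disk = ½MR² = ½(12.0)(0.591)² = 2.096 kg·m².
I_blocks = 4·m·r² = 4(1.42)(0.383)² = 0.8332 kg·m².
Total I = 2.929 kg·m².
τ = F r = (12.3)(0.591) = 7.269 N·m.
α = τ/I = 7.269/2.929 = 2.482 rad/s².

α ≈ 2.48 rad/s²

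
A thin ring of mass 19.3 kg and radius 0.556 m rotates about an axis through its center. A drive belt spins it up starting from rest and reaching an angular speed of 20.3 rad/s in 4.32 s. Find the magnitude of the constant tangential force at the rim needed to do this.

I = MR² = (19.3)(0.556)² = 5.966 kg·m².
α = Δω/Δt = (20.3 − 0)/4.32 = 4.699 rad/s².
The required torque is τ = Iα = (5.966)(4.699) = 28.04 N·m.
A tangential force at the rim gives τ = FR, so F = τ/R = 28.04/0.556 = 50.42 N.

F ≈ 50.4 N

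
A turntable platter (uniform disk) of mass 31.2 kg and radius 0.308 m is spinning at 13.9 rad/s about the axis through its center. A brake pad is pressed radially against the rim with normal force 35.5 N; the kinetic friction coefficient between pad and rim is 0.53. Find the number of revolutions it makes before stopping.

≈ 3.93 revolutions

I = ½MR² = (1/2)(31.2)(0.308)² = 1.480 kg·m².
Friction force f = μN = (0.53)(35.5) = 18.82 N at the rim; torque magnitude τ = fR = 5.795 N·m, opposing ω.
|α| = τ/I = 5.795/1.480 = 3.916 rad/s² (deceleration).
ω² = ω₀² − 2|α|θ with ω = 0 ⇒ θ = ω₀²/(2|α|) = 24.67 rad = 3.926 rev.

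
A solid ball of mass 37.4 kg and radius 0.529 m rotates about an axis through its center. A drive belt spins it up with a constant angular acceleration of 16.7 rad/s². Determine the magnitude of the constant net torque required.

τ ≈ 69.9 N·m

I = (2/5)MR² = (2/5)(37.4)(0.529)² = 4.186 kg·m².
τ = Iα = (4.186)(16.70) = 69.91 N·m.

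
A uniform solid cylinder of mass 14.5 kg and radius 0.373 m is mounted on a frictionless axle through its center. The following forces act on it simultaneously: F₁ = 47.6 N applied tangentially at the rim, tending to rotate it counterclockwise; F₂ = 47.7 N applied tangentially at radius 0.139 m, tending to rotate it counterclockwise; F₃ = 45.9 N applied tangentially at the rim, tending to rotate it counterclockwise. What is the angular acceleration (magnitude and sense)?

I = ½MR² = (1/2)(14.5)(0.373)² = 1.009 kg·m².
Taking counterclockwise as positive: τ₁ = +(47.6)(0.373) = +17.75 N·m; τ₂ = +(47.7)(0.139) = +6.630 N·m; τ₃ = +(45.9)(0.373) = +17.12 N·m.
Net torque τ = 41.51 N·m.
α = τ/I = 41.51/1.009 = 41.15 rad/s².

α ≈ 41.1 rad/s², counterclockwise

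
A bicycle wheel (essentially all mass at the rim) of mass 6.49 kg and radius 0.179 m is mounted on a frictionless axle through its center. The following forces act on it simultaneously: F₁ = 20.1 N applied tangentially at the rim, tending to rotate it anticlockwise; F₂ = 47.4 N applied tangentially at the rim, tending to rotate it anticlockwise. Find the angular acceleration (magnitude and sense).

α ≈ 58.1 rad/s², anticlockwise

I = MR² = (6.49)(0.179)² = 0.2079 kg·m².
Taking anticlockwise as positive: τ₁ = +(20.1)(0.179) = +3.598 N·m; τ₂ = +(47.4)(0.179) = +8.485 N·m.
Net torque τ = 12.08 N·m.
α = τ/I = 12.08/0.2079 = 58.10 rad/s².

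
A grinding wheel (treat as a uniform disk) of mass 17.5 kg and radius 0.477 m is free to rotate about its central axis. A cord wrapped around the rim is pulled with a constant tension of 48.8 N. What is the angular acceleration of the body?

α ≈ 11.7 rad/s²

I = ½MR² = (1/2)(17.5)(0.477)² = 1.991 kg·m².
τ = F R = (48.8)(0.477) = 23.28 N·m.
Newton's second law for rotation, τ = Iα, gives α = τ/I = 23.28/1.991 = 11.69 rad/s².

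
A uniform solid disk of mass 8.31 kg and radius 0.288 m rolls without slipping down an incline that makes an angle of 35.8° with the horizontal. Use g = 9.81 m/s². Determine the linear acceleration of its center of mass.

a ≈ 3.83 m/s²

Translation along the incline: Mg sinθ − f = Ma.
Rotation about the center: fR = Iα with I = ½MR². No-slip gives a = αR, so f = (I/R²)a = (1/2)M a.
Substituting: Mg sinθ = (1 + 0.5000)Ma, so a = g sinθ/(1 + 0.5000) = (9.81) sin 35.8° / 1.500 = 3.826 m/s².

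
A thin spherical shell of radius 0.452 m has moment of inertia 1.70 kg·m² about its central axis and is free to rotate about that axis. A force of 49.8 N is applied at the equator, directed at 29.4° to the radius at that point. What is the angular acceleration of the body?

α ≈ 6.50 rad/s²

Only the tangential component produces torque: τ = F R sinθ = (49.8)(0.452) sin 29.4° = 11.05 N·m.
From τ = Iα: α = 11.05/1.700 = 6.500 rad/s².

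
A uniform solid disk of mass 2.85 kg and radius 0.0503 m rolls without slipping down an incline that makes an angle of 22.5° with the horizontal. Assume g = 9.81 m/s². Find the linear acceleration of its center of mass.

a ≈ 2.50 m/s²

Translation along the incline: Mg sinθ − f = Ma.
Rotation about the center: fR = Iα with I = ½MR². No-slip gives a = αR, so f = (I/R²)a = (1/2)M a.
Substituting: Mg sinθ = (1 + 0.5000)Ma, so a = g sinθ/(1 + 0.5000) = (9.81) sin 22.5° / 1.500 = 2.503 m/s².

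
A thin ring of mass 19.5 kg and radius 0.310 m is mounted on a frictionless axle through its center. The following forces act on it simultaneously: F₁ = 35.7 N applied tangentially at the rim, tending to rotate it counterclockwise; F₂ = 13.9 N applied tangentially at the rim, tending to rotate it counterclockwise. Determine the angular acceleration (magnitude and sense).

α ≈ 8.21 rad/s², counterclockwise

I = MR² = (19.5)(0.310)² = 1.874 kg·m².
Taking counterclockwise as positive: τ₁ = +(35.7)(0.310) = +11.07 N·m; τ₂ = +(13.9)(0.310) = +4.309 N·m.
Net torque τ = 15.38 N·m.
α = τ/I = 15.38/1.874 = 8.205 rad/s².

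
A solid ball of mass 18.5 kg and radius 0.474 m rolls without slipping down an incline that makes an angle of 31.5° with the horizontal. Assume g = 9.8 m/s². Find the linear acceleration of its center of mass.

Translation along the incline: Mg sinθ − f = Ma.
Rotation about the center: fR = Iα with I = (2/5)MR². No-slip gives a = αR, so f = (I/R²)a = (2/5)M a.
Substituting: Mg sinθ = (1 + 0.4000)Ma, so a = g sinθ/(1 + 0.4000) = (9.8) sin 31.5° / 1.400 = 3.657 m/s².

a ≈ 3.66 m/s²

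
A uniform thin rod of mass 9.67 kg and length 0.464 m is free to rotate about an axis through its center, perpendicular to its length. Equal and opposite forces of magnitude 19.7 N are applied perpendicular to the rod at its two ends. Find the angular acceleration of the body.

I = (1/12)ML² = (1/12)(9.67)(0.464)² = 0.1735 kg·m².
The couple gives τ = F·(L/2) + F·(L/2) = F L = (19.7)(0.464) = 9.141 N·m.
From τ = Iα: α = 9.141/0.1735 = 52.69 rad/s².

α ≈ 52.7 rad/s²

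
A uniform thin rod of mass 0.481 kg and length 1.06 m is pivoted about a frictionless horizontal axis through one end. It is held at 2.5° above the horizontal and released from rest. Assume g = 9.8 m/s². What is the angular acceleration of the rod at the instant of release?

About the pivot, I = (1/3)ML² = (1/3)(0.481)(1.06)² = 0.1802 kg·m².
The weight acts at the center, a distance L/2 = 0.5300 m from the pivot; τ = Mg(L/2) cos 2.5° = 2.496 N·m.
α = τ/I = 2.496/0.1802 = 13.85 rad/s².

α ≈ 13.9 rad/s²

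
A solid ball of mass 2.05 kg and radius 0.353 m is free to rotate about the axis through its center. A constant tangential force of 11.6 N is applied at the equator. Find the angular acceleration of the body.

α ≈ 40.1 rad/s²

I = (2/5)MR² = (2/5)(2.05)(0.353)² = 0.1022 kg·m².
τ = F R = (11.6)(0.353) = 4.095 N·m.
From τ = Iα: α = 4.095/0.1022 = 40.07 rad/s².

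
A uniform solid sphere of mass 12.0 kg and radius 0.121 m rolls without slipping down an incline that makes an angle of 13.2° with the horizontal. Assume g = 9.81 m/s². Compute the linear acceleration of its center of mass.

a ≈ 1.60 m/s²

Translation along the incline: Mg sinθ − f = Ma.
Rotation about the center: fR = Iα with I = (2/5)MR². No-slip gives a = αR, so f = (I/R²)a = (2/5)M a.
Substituting: Mg sinθ = (1 + 0.4000)Ma, so a = g sinθ/(1 + 0.4000) = (9.81) sin 13.2° / 1.400 = 1.600 m/s².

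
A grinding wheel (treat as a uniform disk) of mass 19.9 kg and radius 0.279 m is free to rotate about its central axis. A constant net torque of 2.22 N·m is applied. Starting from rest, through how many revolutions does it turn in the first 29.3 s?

≈ 196 revolutions

I = ½MR² = (1/2)(19.9)(0.279)² = 0.7745 kg·m².
α = τ/I = 2.22/0.7745 = 2.866 rad/s².
θ = ½αt² = ½(2.866)(29.3)² = 1230 rad.
Revolutions = θ/(2π) = 195.8.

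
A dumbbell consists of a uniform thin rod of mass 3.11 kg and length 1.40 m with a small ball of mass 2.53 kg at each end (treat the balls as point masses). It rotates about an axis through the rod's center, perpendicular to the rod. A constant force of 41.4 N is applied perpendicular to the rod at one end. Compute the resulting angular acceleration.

α ≈ 9.70 rad/s²

I_rod = (1/12)ML² = (1/12)(3.11)(1.40)² = 0.5080 kg·m².
I_balls = 2·m·(L/2)² = 2(2.53)(0.7000)² = 2.479 kg·m².
Total I = 2.987 kg·m².
τ = F·(L/2) = (41.4)(0.700) = 28.98 N·m.
α = τ/I = 28.98/2.987 = 9.701 rad/s².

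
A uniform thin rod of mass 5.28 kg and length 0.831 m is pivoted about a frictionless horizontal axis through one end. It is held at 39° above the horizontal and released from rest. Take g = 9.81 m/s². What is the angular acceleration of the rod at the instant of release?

α ≈ 13.8 rad/s²

About the pivot, I = (1/3)ML² = (1/3)(5.28)(0.831)² = 1.215 kg·m².
The weight acts at the center, a distance L/2 = 0.4155 m from the pivot; τ = Mg(L/2) cos 39° = 16.73 N·m.
α = τ/I = 16.73/1.215 = 13.76 rad/s².
(Equivalently α = (3g/(2L)) cos 39° = 13.76 rad/s².)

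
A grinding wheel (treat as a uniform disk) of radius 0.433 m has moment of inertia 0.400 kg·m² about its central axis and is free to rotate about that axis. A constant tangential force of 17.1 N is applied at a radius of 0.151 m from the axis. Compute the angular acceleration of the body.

τ = F·r = (17.1)(0.151) = 2.582 N·m.
From τ = Iα: α = 2.582/0.4000 = 6.455 rad/s².

α ≈ 6.46 rad/s²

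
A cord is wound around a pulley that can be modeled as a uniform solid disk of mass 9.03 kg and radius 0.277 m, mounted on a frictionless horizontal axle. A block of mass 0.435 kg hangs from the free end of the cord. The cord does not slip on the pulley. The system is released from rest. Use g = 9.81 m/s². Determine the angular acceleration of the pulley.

I = ½MR² = (1/2)(9.03)(0.277)² = 0.3464 kg·m².
Block: mg − T = ma. Pulley: TR = Iα. No-slip: a = αR, so T = (I/R²)a = 4.515·a.
Then mg = (m + 4.515)a, so a = (0.435)(9.81)/(0.435 + 4.515) = 0.8621 m/s².
α = a/R = 0.8621/0.277 = 3.112 rad/s².

α ≈ 3.11 rad/s²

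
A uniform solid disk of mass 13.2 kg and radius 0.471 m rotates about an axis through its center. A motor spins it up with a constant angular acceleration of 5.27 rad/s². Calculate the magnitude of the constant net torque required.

τ ≈ 7.72 N·m

I = ½MR² = (1/2)(13.2)(0.471)² = 1.464 kg·m².
τ = Iα = (1.464)(5.270) = 7.716 N·m.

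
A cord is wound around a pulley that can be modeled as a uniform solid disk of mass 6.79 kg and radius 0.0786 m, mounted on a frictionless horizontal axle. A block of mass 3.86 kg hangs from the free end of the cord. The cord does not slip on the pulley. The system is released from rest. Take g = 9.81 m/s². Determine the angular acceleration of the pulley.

α ≈ 66.4 rad/s²

I = ½MR² = (1/2)(6.79)(0.0786)² = 0.02097 kg·m².
Block: mg − T = ma. Pulley: TR = Iα. No-slip: a = αR, so T = (I/R²)a = 3.395·a.
Then mg = (m + 3.395)a, so a = (3.86)(9.81)/(3.86 + 3.395) = 5.219 m/s².
α = a/R = 5.219/0.0786 = 66.40 rad/s².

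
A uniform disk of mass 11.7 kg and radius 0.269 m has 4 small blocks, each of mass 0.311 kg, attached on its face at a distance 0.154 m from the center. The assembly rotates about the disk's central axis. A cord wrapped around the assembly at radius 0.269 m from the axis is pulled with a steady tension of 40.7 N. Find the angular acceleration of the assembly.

α ≈ 24.2 rad/s²

I_disk = ½MR² = ½(11.7)(0.269)² = 0.4233 kg·m².
I_blocks = 4·m·r² = 4(0.311)(0.154)² = 0.02950 kg·m².
Total I = 0.4528 kg·m².
τ = F r = (40.7)(0.269) = 10.95 N·m.
α = τ/I = 10.95/0.4528 = 24.18 rad/s².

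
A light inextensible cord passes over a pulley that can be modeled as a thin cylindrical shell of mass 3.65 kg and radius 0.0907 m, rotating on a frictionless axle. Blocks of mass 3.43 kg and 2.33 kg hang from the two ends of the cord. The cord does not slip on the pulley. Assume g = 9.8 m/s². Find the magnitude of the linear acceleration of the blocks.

a ≈ 1.15 m/s²

I = MR² = (3.65)(0.0907)² = 0.03003 kg·m².
Heavier block: m₁g − T₁ = m₁a. Lighter block: T₂ − m₂g = m₂a.
Pulley: (T₁ − T₂)R = Iα = I(a/R), so T₁ − T₂ = (I/R²)a = 1·M_p a = 3.650·a.
Adding the three: (m₁ − m₂)g = (m₁ + m₂ + 3.650)a, so a = (3.43 − 2.33)(9.8)/(3.43 + 2.33 + 3.650) = 1.146 m/s².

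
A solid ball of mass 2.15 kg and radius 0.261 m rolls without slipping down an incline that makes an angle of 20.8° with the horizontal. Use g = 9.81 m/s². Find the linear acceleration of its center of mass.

Translation along the incline: Mg sinθ − f = Ma.
Rotation about the center: fR = Iα with I = (2/5)MR². No-slip gives a = αR, so f = (I/R²)a = (2/5)M a.
Substituting: Mg sinθ = (1 + 0.4000)Ma, so a = g sinθ/(1 + 0.4000) = (9.81) sin 20.8° / 1.400 = 2.488 m/s².

a ≈ 2.49 m/s²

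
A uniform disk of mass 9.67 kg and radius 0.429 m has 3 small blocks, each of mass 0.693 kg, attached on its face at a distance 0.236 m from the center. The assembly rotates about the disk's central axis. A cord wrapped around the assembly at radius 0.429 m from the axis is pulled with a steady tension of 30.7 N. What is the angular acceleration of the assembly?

I_disk = ½MR² = ½(9.67)(0.429)² = 0.8898 kg·m².
I_blocks = 3·m·r² = 3(0.693)(0.236)² = 0.1158 kg·m².
Total I = 1.006 kg·m².
τ = F r = (30.7)(0.429) = 13.17 N·m.
α = τ/I = 13.17/1.006 = 13.10 rad/s².

α ≈ 13.1 rad/s²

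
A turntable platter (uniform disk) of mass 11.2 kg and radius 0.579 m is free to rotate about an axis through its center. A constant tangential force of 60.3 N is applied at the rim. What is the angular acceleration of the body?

α ≈ 18.6 rad/s²

I = ½MR² = (1/2)(11.2)(0.579)² = 1.877 kg·m².
τ = F R = (60.3)(0.579) = 34.91 N·m.
From τ = Iα: α = 34.91/1.877 = 18.60 rad/s².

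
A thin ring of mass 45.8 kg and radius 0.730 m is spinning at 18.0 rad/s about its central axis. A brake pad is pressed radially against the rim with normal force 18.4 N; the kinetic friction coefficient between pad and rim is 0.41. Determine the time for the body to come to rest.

t ≈ 79.8 s

I = MR² = (45.8)(0.730)² = 24.41 kg·m².
Friction force f = μN = (0.41)(18.4) = 7.544 N at the rim; torque magnitude τ = fR = 5.507 N·m, opposing ω.
|α| = τ/I = 5.507/24.41 = 0.2256 rad/s² (deceleration).
0 = ω₀ − |α|t ⇒ t = ω₀/|α| = 18.0/0.2256 = 79.77 s.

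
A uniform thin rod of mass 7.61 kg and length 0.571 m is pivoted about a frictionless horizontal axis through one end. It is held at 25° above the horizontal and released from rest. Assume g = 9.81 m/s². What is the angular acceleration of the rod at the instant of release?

α ≈ 23.4 rad/s²

About the pivot, I = (1/3)ML² = (1/3)(7.61)(0.571)² = 0.8271 kg·m².
The weight acts at the center, a distance L/2 = 0.2855 m from the pivot; τ = Mg(L/2) cos 25° = 19.32 N·m.
α = τ/I = 19.32/0.8271 = 23.36 rad/s².
(Equivalently α = (3g/(2L)) cos 25° = 23.36 rad/s².)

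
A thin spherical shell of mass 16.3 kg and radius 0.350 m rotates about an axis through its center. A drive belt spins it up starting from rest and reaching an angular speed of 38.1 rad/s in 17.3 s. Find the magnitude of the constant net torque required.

τ ≈ 2.93 N·m

I = (2/3)MR² = (2/3)(16.3)(0.350)² = 1.331 kg·m².
α = Δω/Δt = (38.1 − 0)/17.3 = 2.202 rad/s².
τ = Iα = (1.331)(2.202) = 2.932 N·m.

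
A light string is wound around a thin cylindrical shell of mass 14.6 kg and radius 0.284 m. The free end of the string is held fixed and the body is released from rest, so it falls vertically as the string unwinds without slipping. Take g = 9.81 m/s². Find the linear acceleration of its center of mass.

a ≈ 4.91 m/s²

Translation: Mg − T = Ma. Rotation about the center: TR = Iα with I = MR².
With a = αR: T = (I/R²)a = M a, so Mg = (1 + 1.000)Ma.
a = g/(1 + 1.000) = 9.81/2.000 = 4.905 m/s².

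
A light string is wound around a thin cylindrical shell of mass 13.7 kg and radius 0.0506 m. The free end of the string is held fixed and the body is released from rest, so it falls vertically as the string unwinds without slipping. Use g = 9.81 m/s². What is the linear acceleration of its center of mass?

a ≈ 4.91 m/s²

Translation: Mg − T = Ma. Rotation about the center: TR = Iα with I = MR².
With a = αR: T = (I/R²)a = M a, so Mg = (1 + 1.000)Ma.
a = g/(1 + 1.000) = 9.81/2.000 = 4.905 m/s².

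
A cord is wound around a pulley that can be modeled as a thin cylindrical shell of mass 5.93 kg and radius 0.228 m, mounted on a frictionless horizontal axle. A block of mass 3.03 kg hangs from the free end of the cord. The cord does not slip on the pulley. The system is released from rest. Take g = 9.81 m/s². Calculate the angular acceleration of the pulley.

I = MR² = (5.93)(0.228)² = 0.3083 kg·m².
Block: mg − T = ma. Pulley: TR = Iα. No-slip: a = αR, so T = (I/R²)a = 5.930·a.
Then mg = (m + 5.930)a, so a = (3.03)(9.81)/(3.03 + 5.930) = 3.317 m/s².
α = a/R = 3.317/0.228 = 14.55 rad/s².

α ≈ 14.6 rad/s²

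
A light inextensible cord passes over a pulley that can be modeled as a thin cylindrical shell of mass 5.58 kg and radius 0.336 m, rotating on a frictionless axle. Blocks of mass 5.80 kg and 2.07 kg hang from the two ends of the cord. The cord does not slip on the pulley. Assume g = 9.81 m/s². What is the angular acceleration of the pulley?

I = MR² = (5.58)(0.336)² = 0.6300 kg·m².
Heavier block: m₁g − T₁ = m₁a. Lighter block: T₂ − m₂g = m₂a.
Pulley: (T₁ − T₂)R = Iα = I(a/R), so T₁ − T₂ = (I/R²)a = 1·M_p a = 5.580·a.
Adding the three: (m₁ − m₂)g = (m₁ + m₂ + 5.580)a, so a = (5.80 − 2.07)(9.81)/(5.80 + 2.07 + 5.580) = 2.721 m/s².
α = a/R = 2.721/0.336 = 8.097 rad/s².

α ≈ 8.10 rad/s²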